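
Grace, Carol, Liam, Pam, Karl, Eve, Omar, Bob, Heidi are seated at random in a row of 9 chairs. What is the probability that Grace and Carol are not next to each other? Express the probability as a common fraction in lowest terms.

There are 9! = 362880 arrangements.
Arrangements with Grace and Carol adjacent: 2·8! = 80640.
So not adjacent: 362880 − 80640 = 282240, probability 282240/362880 = 7/9.

7/9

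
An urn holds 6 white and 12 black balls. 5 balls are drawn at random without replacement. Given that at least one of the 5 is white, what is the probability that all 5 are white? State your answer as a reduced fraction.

Work in counts. Selections with at least one white: C(18,5) − C(12,5) = 8568 − 792 = 7776.
Of those, selections where all 5 are white: C(6,5) = 6.
Conditional probability = 6/7776 = 1/1296.

1/1296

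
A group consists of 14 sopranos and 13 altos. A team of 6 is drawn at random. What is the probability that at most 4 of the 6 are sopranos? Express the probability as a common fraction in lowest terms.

1867/2070

There are C(27,6) = 296010 ways to choose the 6.
Favorable selections (at most 4 sopranos): C(14,0)·C(13,6) + C(14,1)·C(13,5) + C(14,2)·C(13,4) + C(14,3)·C(13,3) + C(14,4)·C(13,2) = 1716 + 18018 + 65065 + 104104 + 78078 = 266981.
Probability = 266981/296010 = 1867/2070.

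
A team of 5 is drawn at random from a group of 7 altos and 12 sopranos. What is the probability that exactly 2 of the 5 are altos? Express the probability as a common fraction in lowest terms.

385/969

The sample space is all 5-subsets of the 19: C(19,5) = 11628.
Selections with exactly 2 altos: choose 2 of the 7 altos and 3 of the 12 sopranos, C(7,2)·C(12,3) = 21·220 = 4620.
Probability = 4620/11628 = 385/969.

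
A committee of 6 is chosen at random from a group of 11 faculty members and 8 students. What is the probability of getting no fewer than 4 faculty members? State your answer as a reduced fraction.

There are C(19,6) = 27132 ways to choose the 6.
Favorable selections (no fewer than 4 faculty members): C(11,4)·C(8,2) + C(11,5)·C(8,1) + C(11,6)·C(8,0) = 9240 + 3696 + 462 = 13398.
Probability = 13398/27132 = 319/646.

319/646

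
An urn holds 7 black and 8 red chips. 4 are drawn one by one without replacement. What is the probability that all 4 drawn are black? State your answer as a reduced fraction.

1/39

Multiply the conditional probabilities at each draw: 7/15 · 6/14 · 5/13 · 4/12 = 840/32760 = 1/39.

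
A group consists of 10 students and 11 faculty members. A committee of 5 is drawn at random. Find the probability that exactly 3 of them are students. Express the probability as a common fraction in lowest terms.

There are C(21,5) = 20349 ways to choose 5 from 21.
Selections with exactly 3 students: choose 3 of the 10 students and 2 of the 11 faculty members, C(10,3)·C(11,2) = 120·55 = 6600.
Probability = 6600/20349 = 2200/6783.

2200/6783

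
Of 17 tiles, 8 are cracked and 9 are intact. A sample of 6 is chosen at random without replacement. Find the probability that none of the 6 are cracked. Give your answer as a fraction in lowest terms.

3/442

There are C(17,6) = 12376 possible selections.
Selections with no cracked (all intact): C(9,6) = 84.
Probability = 84/12376 = 3/442.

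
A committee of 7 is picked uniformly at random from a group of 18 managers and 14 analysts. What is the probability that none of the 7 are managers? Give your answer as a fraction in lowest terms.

There are C(32,7) = 3365856 possible selections.
Selections with no managers (all analysts): C(14,7) = 3432.
Probability = 3432/3365856 = 11/10788.

11/10788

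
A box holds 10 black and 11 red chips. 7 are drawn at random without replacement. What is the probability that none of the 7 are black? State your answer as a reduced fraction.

11/3876

There are C(21,7) = 116280 possible selections.
Selections with no black (all red): C(11,7) = 330.
Probability = 330/116280 = 11/3876.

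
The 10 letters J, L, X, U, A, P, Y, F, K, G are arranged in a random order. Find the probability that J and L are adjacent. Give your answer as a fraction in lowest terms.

There are 10! = 3628800 arrangements.
Treat J and L as a block: 9! arrangements of the blocks × 2 orders within the block = 2·362880 = 725760.
Probability = 725760/3628800 = 1/5.

1/5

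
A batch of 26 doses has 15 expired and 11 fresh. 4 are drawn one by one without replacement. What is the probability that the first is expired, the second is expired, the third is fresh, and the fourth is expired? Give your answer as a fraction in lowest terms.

Multiply the conditional probabilities at each draw: 15/26 · 14/25 · 11/24 · 13/23 = 30030/358800 = 77/920.

77/920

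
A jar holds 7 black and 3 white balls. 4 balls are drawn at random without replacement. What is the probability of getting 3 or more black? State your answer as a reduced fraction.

2/3

There are C(10,4) = 210 ways to choose the 4.
Favorable selections (3 or more black): C(7,3)·C(3,1) + C(7,4)·C(3,0) = 105 + 35 = 140.
Probability = 140/210 = 2/3.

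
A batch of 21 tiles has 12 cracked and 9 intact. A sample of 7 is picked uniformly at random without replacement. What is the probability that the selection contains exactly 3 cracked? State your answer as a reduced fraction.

77/323

Total number of selections: C(21,7) = 116280.
Selections with exactly 3 cracked: choose 3 of the 12 cracked and 4 of the 9 intact, C(12,3)·C(9,4) = 220·126 = 27720.
Probability = 27720/116280 = 77/323.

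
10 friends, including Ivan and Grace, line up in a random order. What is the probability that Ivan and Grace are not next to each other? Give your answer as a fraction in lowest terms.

There are 10! = 3628800 arrangements.
Arrangements with Ivan and Grace adjacent: 2·9! = 725760.
So not adjacent: 3628800 − 725760 = 2903040, probability 2903040/3628800 = 4/5.

4/5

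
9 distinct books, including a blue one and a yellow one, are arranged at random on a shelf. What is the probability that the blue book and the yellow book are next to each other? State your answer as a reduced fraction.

2/9

There are 9! = 362880 arrangements.
Treat the blue book and the yellow book as a block: 8! arrangements of the blocks × 2 orders within the block = 2·40320 = 80640.
Probability = 80640/362880 = 2/9.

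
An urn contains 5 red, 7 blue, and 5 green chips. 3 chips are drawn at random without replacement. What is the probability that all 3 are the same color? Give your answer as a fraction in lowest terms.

There are C(17,3) = 680 ways to draw 3 chips.
All same color: C(5,3) + C(7,3) + C(5,3) = 10 + 35 + 10 = 55.
Probability = 55/680 = 11/136.

11/136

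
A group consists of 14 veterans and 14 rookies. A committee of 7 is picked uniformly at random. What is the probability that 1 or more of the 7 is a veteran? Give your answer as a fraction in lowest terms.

344/345

Total selections: C(28,7) = 1184040.
Favorable selections (1 or more veteran): C(14,1)·C(14,6) + C(14,2)·C(14,5) + C(14,3)·C(14,4) + C(14,4)·C(14,3) + C(14,5)·C(14,2) + C(14,6)·C(14,1) + C(14,7)·C(14,0) = 42042 + 182182 + 364364 + 364364 + 182182 + 42042 + 3432 = 1180608.
Probability = 1180608/1184040 = 344/345.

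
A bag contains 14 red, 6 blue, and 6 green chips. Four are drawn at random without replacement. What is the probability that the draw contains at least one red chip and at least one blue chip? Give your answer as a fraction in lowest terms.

385/598

There are C(26,4) = 14950 possible draws.
By inclusion-exclusion on the complements, draws missing all red or all blue: C(12,4) + C(20,4) − C(6,4) = 495 + 4845 − 15 = 5325.
So draws with at least one of each: 14950 − 5325 = 9625, probability 9625/14950 = 385/598.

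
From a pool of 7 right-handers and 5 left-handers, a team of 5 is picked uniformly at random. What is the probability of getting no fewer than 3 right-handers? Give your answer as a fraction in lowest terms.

There are C(12,5) = 792 ways to choose the 5.
Favorable selections (no fewer than 3 right-handers): C(7,3)·C(5,2) + C(7,4)·C(5,1) + C(7,5)·C(5,0) = 350 + 175 + 21 = 546.
Probability = 546/792 = 91/132.

91/132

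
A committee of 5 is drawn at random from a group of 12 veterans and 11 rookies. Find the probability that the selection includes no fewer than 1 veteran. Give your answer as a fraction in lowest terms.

431/437

There are C(23,5) = 33649 ways to choose the 5.
The complement is all 5 are rookies: C(11,5) = 462.
Probability = 1 − 462/33649 = 33187/33649 = 431/437.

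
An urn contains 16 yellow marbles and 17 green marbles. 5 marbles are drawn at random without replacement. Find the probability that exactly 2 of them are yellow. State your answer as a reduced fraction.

There are C(33,5) = 237336 ways to choose 5 from 33.
Selections with exactly 2 yellow: choose 2 of the 16 yellow and 3 of the 17 green, C(16,2)·C(17,3) = 120·680 = 81600.
Probability = 81600/237336 = 3400/9889.

3400/9889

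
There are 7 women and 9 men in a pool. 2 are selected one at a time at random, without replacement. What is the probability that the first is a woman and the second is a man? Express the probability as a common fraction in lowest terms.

21/80

Multiply the conditional probabilities at each draw: 7/16 · 9/15 = 63/240 = 21/80.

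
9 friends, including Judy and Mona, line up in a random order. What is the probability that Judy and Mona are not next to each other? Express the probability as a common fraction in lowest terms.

7/9

There are 9! = 362880 arrangements.
Arrangements with Judy and Mona adjacent: 2·8! = 80640.
So not adjacent: 362880 − 80640 = 282240, probability 282240/362880 = 7/9.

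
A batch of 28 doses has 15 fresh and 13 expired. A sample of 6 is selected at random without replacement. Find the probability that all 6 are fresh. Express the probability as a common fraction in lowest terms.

There are C(28,6) = 376740 possible selections.
Selections with all fresh: C(15,6) = 5005.
Probability = 5005/376740 = 11/828.

11/828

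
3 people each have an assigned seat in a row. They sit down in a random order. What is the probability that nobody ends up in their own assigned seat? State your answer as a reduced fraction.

There are 3! = 6 seatings.
By inclusion-exclusion, seatings with no fixed points: C(3,0)·3! − C(3,1)·2! + C(3,2)·1! − C(3,3)·0! = 2.
Probability = 2/6 = 1/3.

1/3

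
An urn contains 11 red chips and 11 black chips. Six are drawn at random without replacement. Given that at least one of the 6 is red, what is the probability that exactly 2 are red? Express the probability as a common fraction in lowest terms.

550/2247

Work in counts. Selections with at least one red: C(22,6) − C(11,6) = 74613 − 462 = 74151.
Of those, selections where exactly 2 are red: C(11,2)·C(11,4) = 55·330 = 18150.
Conditional probability = 18150/74151 = 550/2247.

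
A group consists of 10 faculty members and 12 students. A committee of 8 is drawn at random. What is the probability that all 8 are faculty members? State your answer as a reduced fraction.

There are C(22,8) = 319770 possible selections.
Selections with all faculty members: C(10,8) = 45.
Probability = 45/319770 = 1/7106.

1/7106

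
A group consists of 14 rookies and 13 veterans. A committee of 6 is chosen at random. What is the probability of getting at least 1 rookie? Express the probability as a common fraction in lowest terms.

343/345

Total selections: C(27,6) = 296010.
Favorable selections (at least 1 rookie): C(14,1)·C(13,5) + C(14,2)·C(13,4) + C(14,3)·C(13,3) + C(14,4)·C(13,2) + C(14,5)·C(13,1) + C(14,6)·C(13,0) = 18018 + 65065 + 104104 + 78078 + 26026 + 3003 = 294294.
Probability = 294294/296010 = 343/345.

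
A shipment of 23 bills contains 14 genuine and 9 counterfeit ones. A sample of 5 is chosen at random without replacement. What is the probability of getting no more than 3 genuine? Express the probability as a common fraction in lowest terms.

Total selections: C(23,5) = 33649.
Favorable selections (no more than 3 genuine): C(14,0)·C(9,5) + C(14,1)·C(9,4) + C(14,2)·C(9,3) + C(14,3)·C(9,2) = 126 + 1764 + 7644 + 13104 = 22638.
Probability = 22638/33649 = 294/437.

294/437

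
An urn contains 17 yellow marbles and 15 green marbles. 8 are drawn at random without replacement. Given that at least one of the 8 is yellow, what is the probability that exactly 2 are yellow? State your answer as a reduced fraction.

88/1359

Work in counts. Selections with at least one yellow: C(32,8) − C(15,8) = 10518300 − 6435 = 10511865.
Of those, selections where exactly 2 are yellow: C(17,2)·C(15,6) = 136·5005 = 680680.
Conditional probability = 680680/10511865 = 88/1359.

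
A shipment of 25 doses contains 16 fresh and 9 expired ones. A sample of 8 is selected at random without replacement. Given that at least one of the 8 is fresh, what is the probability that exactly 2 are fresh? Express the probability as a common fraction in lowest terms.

Work in counts. Selections with at least one fresh: C(25,8) − C(9,8) = 1081575 − 9 = 1081566.
Of those, selections where exactly 2 are fresh: C(16,2)·C(9,6) = 120·84 = 10080.
Conditional probability = 10080/1081566 = 560/60087.

560/60087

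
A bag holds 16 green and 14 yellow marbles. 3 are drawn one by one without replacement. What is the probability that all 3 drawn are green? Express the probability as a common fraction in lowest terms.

Multiply the conditional probabilities at each draw: 16/30 · 15/29 · 14/28 = 3360/24360 = 4/29.

4/29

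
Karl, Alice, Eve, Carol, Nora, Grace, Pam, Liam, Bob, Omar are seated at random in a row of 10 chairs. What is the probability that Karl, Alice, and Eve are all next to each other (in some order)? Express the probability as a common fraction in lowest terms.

1/15

There are 10! = 3628800 arrangements.
Treat the three as one block: 8! placements × 3! orders within the block = 40320·6 = 241920.
Probability = 241920/3628800 = 1/15.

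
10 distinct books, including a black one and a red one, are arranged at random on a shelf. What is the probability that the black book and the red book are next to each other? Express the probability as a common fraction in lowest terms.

There are 10! = 3628800 arrangements.
Treat the black book and the red book as a block: 9! arrangements of the blocks × 2 orders within the block = 2·362880 = 725760.
Probability = 725760/3628800 = 1/5.

1/5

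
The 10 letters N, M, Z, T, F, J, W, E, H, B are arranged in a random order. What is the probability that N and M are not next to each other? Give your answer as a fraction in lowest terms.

There are 10! = 3628800 arrangements.
Arrangements with N and M adjacent: 2·9! = 725760.
So not adjacent: 3628800 − 725760 = 2903040, probability 2903040/3628800 = 4/5.

4/5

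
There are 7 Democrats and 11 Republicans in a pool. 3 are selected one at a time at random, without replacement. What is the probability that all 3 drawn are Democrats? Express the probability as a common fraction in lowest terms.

35/816

Multiply the conditional probabilities at each draw: 7/18 · 6/17 · 5/16 = 210/4896 = 35/816.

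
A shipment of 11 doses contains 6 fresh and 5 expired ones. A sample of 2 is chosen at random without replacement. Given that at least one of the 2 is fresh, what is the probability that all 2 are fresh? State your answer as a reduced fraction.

Work in counts. Selections with at least one fresh: C(11,2) − C(5,2) = 55 − 10 = 45.
Of those, selections where all 2 are fresh: C(6,2) = 15.
Conditional probability = 15/45 = 1/3.

1/3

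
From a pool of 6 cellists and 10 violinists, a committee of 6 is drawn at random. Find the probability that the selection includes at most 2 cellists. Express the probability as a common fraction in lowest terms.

87/143

Total selections: C(16,6) = 8008.
Favorable selections (at most 2 cellists): C(6,0)·C(10,6) + C(6,1)·C(10,5) + C(6,2)·C(10,4) = 210 + 1512 + 3150 = 4872.
Probability = 4872/8008 = 87/143.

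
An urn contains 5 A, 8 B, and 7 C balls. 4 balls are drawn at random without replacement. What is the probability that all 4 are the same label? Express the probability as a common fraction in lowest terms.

There are C(20,4) = 4845 ways to draw 4 balls.
All same label: C(5,4) + C(8,4) + C(7,4) = 5 + 70 + 35 = 110.
Probability = 110/4845 = 22/969.

22/969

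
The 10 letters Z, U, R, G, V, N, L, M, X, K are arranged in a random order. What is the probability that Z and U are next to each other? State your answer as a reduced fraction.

There are 10! = 3628800 arrangements.
Treat Z and U as a block: 9! arrangements of the blocks × 2 orders within the block = 2·362880 = 725760.
Probability = 725760/3628800 = 1/5.

1/5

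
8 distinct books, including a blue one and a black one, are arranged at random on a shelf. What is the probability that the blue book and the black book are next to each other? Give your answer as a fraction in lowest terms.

There are 8! = 40320 arrangements.
Treat the blue book and the black book as a block: 7! arrangements of the blocks × 2 orders within the block = 2·5040 = 10080.
Probability = 10080/40320 = 1/4.

1/4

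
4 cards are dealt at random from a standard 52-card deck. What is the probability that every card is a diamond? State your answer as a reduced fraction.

11/4165

There are C(52,4) = 270725 possible 4-card hands.
Hands that are all diamonds: C(13,4) = 715.
Probability = 715/270725 = 11/4165.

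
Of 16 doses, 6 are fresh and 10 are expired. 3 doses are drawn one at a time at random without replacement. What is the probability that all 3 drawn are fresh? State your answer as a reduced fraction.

1/28

Multiply the conditional probabilities at each draw: 6/16 · 5/15 · 4/14 = 120/3360 = 1/28.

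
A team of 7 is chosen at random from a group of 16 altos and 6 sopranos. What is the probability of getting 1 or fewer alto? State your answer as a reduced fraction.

1/10659

Total selections: C(22,7) = 170544.
Favorable selections (1 or fewer alto): C(16,1)·C(6,6) = 16.
Probability = 16/170544 = 1/10659.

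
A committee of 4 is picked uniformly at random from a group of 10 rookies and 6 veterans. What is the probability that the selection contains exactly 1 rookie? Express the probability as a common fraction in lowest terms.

The sample space is all 4-subsets of the 16: C(16,4) = 1820.
Selections with exactly 1 rookie: choose 1 of the 10 rookies and 3 of the 6 veterans, C(10,1)·C(6,3) = 10·20 = 200.
Probability = 200/1820 = 10/91.

10/91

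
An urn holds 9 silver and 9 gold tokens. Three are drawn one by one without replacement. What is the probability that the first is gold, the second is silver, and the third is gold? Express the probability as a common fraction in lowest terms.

9/68

Multiply the conditional probabilities at each draw: 9/18 · 9/17 · 8/16 = 648/4896 = 9/68.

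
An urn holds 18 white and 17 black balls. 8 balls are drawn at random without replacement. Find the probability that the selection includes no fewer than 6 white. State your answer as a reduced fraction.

2613/19778

There are C(35,8) = 23535820 ways to choose the 8.
Favorable selections (no fewer than 6 white): C(18,6)·C(17,2) + C(18,7)·C(17,1) + C(18,8)·C(17,0) = 2524704 + 541008 + 43758 = 3109470.
Probability = 3109470/23535820 = 2613/19778.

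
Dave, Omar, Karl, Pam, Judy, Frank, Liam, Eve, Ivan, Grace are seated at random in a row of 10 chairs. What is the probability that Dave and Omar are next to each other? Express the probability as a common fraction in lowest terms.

There are 10! = 3628800 arrangements.
Treat Dave and Omar as a block: 9! arrangements of the blocks × 2 orders within the block = 2·362880 = 725760.
Probability = 725760/3628800 = 1/5.

1/5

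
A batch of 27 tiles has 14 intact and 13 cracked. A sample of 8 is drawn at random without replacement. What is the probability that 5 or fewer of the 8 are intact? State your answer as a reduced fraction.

There are C(27,8) = 2220075 ways to choose the 8.
Count the complement (more than 5 intact): C(14,6)·C(13,2) + C(14,7)·C(13,1) + C(14,8)·C(13,0) = 234234 + 44616 + 3003 = 281853.
Probability = 1 − 281853/2220075 = 1938222/2220075 = 502/575.

502/575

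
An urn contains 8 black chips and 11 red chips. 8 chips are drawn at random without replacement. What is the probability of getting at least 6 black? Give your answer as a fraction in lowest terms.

181/8398

There are C(19,8) = 75582 ways to choose the 8.
Favorable selections (at least 6 black): C(8,6)·C(11,2) + C(8,7)·C(11,1) + C(8,8)·C(11,0) = 1540 + 88 + 1 = 1629.
Probability = 1629/75582 = 181/8398.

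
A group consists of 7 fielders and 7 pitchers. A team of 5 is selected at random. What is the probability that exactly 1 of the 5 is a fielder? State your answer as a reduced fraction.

There are C(14,5) = 2002 ways to choose 5 from 14.
Selections with exactly 1 fielder: choose 1 of the 7 fielders and 4 of the 7 pitchers, C(7,1)·C(7,4) = 7·35 = 245.
Probability = 245/2002 = 35/286.

35/286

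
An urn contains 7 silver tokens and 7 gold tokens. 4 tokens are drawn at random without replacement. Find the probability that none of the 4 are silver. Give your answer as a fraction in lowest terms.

There are C(14,4) = 1001 possible selections.
Selections with no silver (all gold): C(7,4) = 35.
Probability = 35/1001 = 5/143.

5/143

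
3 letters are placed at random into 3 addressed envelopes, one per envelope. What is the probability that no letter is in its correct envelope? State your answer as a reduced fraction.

There are 3! = 6 assignments.
By inclusion-exclusion, assignments with no fixed points: C(3,0)·3! − C(3,1)·2! + C(3,2)·1! − C(3,3)·0! = 2.
Probability = 2/6 = 1/3.

1/3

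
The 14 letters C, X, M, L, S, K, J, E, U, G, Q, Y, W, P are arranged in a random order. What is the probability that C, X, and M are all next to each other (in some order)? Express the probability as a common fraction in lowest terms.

There are 14! = 87178291200 arrangements.
Treat the three as one block: 12! placements × 3! orders within the block = 479001600·6 = 2874009600.
Probability = 2874009600/87178291200 = 3/91.

3/91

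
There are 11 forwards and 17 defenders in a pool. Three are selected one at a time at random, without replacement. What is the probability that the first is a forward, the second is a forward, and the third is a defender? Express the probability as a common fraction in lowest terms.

Multiply the conditional probabilities at each draw: 11/28 · 10/27 · 17/26 = 1870/19656 = 935/9828.

935/9828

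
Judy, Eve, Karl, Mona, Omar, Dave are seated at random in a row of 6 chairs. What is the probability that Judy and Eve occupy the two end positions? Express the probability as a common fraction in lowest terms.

There are 6! = 720 arrangements.
Place Judy and Eve at the ends in 2 ways, arrange the remaining 4 in 4! = 24 ways: 2·24 = 48.
Probability = 48/720 = 1/15.

1/15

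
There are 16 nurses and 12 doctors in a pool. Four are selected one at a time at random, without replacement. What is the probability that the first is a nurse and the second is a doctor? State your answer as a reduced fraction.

16/63

Multiply the conditional probabilities at each draw: 16/28 · 12/27 = 192/756 = 16/63.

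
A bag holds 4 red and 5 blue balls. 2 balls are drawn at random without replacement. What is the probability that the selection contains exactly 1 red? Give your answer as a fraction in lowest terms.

There are C(9,2) = 36 ways to choose 2 from 9.
Selections with exactly 1 red: choose 1 of the 4 red and 1 of the 5 blue, C(4,1)·C(5,1) = 4·5 = 20.
Probability = 20/36 = 5/9.

5/9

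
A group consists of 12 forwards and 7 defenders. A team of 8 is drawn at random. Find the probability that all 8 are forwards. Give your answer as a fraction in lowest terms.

There are C(19,8) = 75582 possible selections.
Selections with all forwards: C(12,8) = 495.
Probability = 495/75582 = 55/8398.

55/8398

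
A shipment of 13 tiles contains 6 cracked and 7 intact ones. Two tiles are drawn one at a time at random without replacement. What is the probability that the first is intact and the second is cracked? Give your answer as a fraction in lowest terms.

Multiply the conditional probabilities at each draw: 7/13 · 6/12 = 42/156 = 7/26.

7/26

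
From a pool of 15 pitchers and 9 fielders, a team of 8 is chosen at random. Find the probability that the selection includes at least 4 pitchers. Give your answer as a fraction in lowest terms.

74308/81719

There are C(24,8) = 735471 ways to choose the 8.
Count the complement (fewer than 4 pitchers): C(15,0)·C(9,8) + C(15,1)·C(9,7) + C(15,2)·C(9,6) + C(15,3)·C(9,5) = 9 + 540 + 8820 + 57330 = 66699.
Probability = 1 − 66699/735471 = 668772/735471 = 74308/81719.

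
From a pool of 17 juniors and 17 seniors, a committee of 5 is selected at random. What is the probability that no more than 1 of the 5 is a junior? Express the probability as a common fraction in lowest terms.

343/2046

Total selections: C(34,5) = 278256.
Favorable selections (no more than 1 junior): C(17,0)·C(17,5) + C(17,1)·C(17,4) = 6188 + 40460 = 46648.
Probability = 46648/278256 = 343/2046.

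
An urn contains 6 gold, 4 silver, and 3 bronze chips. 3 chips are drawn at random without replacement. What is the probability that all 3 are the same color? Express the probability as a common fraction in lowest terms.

There are C(13,3) = 286 ways to draw 3 chips.
All same color: C(6,3) + C(4,3) + C(3,3) = 20 + 4 + 1 = 25.
Probability = 25/286.

25/286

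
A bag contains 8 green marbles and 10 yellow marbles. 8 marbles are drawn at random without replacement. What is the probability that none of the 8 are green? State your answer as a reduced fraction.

5/4862

There are C(18,8) = 43758 possible selections.
Selections with no green (all yellow): C(10,8) = 45.
Probability = 45/43758 = 5/4862.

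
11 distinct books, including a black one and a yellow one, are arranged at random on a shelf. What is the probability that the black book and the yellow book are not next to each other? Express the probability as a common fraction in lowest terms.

9/11

There are 11! = 39916800 arrangements.
Arrangements with the black book and the yellow book adjacent: 2·10! = 7257600.
So not adjacent: 39916800 − 7257600 = 32659200, probability 32659200/39916800 = 9/11.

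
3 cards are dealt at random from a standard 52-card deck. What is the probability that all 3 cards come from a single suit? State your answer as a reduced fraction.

22/425

There are C(52,3) = 22100 possible 3-card hands.
Hands of one suit: 4 suits × C(13,3) = 4·286 = 1144.
Probability = 1144/22100 = 22/425.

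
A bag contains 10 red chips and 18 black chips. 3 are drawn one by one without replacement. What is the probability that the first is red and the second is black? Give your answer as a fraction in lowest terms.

Multiply the conditional probabilities at each draw: 10/28 · 18/27 = 180/756 = 5/21.

5/21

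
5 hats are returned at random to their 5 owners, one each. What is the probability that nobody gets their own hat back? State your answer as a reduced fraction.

There are 5! = 120 assignments.
By inclusion-exclusion, assignments with no fixed points: C(5,0)·5! − C(5,1)·4! + C(5,2)·3! − C(5,3)·2! + C(5,4)·1! − C(5,5)·0! = 44.
Probability = 44/120 = 11/30.

11/30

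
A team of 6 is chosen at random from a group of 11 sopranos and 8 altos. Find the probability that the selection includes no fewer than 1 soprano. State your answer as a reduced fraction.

968/969

There are C(19,6) = 27132 ways to choose the 6.
The complement is all 6 are altos: C(8,6) = 28.
Probability = 1 − 28/27132 = 27104/27132 = 968/969.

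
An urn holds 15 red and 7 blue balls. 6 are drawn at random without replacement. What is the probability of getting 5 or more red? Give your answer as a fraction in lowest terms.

Total selections: C(22,6) = 74613.
Favorable selections (5 or more red): C(15,5)·C(7,1) + C(15,6)·C(7,0) = 21021 + 5005 = 26026.
Probability = 26026/74613 = 338/969.

338/969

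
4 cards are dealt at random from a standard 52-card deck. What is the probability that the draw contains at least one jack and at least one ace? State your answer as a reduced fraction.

There are C(52,4) = 270725 possible draws.
By inclusion-exclusion on the complements, draws missing all jacks or all aces: C(48,4) + C(48,4) − C(44,4) = 194580 + 194580 − 135751 = 253409.
So draws with at least one of each: 270725 − 253409 = 17316, probability 17316/270725 = 1332/20825.

1332/20825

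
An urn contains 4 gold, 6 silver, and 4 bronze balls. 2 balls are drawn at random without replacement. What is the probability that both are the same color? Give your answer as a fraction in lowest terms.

There are C(14,2) = 91 ways to draw 2 balls.
All same color: C(4,2) + C(6,2) + C(4,2) = 6 + 15 + 6 = 27.
Probability = 27/91.

27/91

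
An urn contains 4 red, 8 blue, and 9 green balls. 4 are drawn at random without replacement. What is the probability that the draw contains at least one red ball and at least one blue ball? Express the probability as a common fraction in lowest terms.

3016/5985

There are C(21,4) = 5985 possible draws.
By inclusion-exclusion on the complements, draws missing all red or all blue: C(17,4) + C(13,4) − C(9,4) = 2380 + 715 − 126 = 2969.
So draws with at least one of each: 5985 − 2969 = 3016, probability 3016/5985.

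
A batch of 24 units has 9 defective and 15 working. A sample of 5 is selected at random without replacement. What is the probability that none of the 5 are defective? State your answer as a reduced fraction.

13/184

There are C(24,5) = 42504 possible selections.
Selections with no defective (all working): C(15,5) = 3003.
Probability = 3003/42504 = 13/184.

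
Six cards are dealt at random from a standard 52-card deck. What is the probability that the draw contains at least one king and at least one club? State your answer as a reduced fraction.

6772177/20358520

There are C(52,6) = 20358520 possible draws.
By inclusion-exclusion on the complements, draws missing all kings or all clubs: C(48,6) + C(39,6) − C(36,6) = 12271512 + 3262623 − 1947792 = 13586343.
So draws with at least one of each: 20358520 − 13586343 = 6772177, probability 6772177/20358520.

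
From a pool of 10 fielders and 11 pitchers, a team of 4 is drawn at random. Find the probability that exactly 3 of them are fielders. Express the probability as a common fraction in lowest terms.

88/399

There are C(21,4) = 5985 ways to choose 4 from 21.
Selections with exactly 3 fielders: choose 3 of the 10 fielders and 1 of the 11 pitchers, C(10,3)·C(11,1) = 120·11 = 1320.
Probability = 1320/5985 = 88/399.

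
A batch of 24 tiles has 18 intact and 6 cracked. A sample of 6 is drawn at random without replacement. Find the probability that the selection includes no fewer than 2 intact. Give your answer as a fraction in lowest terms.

134487/134596

Total selections: C(24,6) = 134596.
Count the complement (fewer than 2 intact): C(18,0)·C(6,6) + C(18,1)·C(6,5) = 1 + 108 = 109.
Probability = 1 − 109/134596 = 134487/134596.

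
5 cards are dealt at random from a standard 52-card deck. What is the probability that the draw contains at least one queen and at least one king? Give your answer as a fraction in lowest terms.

There are C(52,5) = 2598960 possible draws.
By inclusion-exclusion on the complements, draws missing all queens or all kings: C(48,5) + C(48,5) − C(44,5) = 1712304 + 1712304 − 1086008 = 2338600.
So draws with at least one of each: 2598960 − 2338600 = 260360, probability 260360/2598960 = 6509/64974.

6509/64974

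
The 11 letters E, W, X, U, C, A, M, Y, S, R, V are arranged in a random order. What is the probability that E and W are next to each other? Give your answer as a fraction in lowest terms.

2/11

There are 11! = 39916800 arrangements.
Treat E and W as a block: 10! arrangements of the blocks × 2 orders within the block = 2·3628800 = 7257600.
Probability = 7257600/39916800 = 2/11.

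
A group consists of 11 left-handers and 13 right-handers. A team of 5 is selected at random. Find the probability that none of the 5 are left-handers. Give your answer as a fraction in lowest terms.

39/1288

There are C(24,5) = 42504 possible selections.
Selections with no left-handers (all right-handers): C(13,5) = 1287.
Probability = 1287/42504 = 39/1288.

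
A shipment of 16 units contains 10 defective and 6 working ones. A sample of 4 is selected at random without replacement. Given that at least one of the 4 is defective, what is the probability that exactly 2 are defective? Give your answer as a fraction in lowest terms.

Work in counts. Selections with at least one defective: C(16,4) − C(6,4) = 1820 − 15 = 1805.
Of those, selections where exactly 2 are defective: C(10,2)·C(6,2) = 45·15 = 675.
Conditional probability = 675/1805 = 135/361.

135/361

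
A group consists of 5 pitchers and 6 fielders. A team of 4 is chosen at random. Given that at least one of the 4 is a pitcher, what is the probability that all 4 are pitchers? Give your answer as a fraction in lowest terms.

Work in counts. Selections with at least one pitcher: C(11,4) − C(6,4) = 330 − 15 = 315.
Of those, selections where all 4 are pitchers: C(5,4) = 5.
Conditional probability = 5/315 = 1/63.

1/63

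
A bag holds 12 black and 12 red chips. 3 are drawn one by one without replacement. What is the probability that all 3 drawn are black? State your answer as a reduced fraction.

5/46

Multiply the conditional probabilities at each draw: 12/24 · 11/23 · 10/22 = 1320/12144 = 5/46.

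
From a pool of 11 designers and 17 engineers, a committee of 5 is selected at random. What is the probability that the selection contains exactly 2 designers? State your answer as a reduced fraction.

There are C(28,5) = 98280 ways to choose 5 from 28.
Selections with exactly 2 designers: choose 2 of the 11 designers and 3 of the 17 engineers, C(11,2)·C(17,3) = 55·680 = 37400.
Probability = 37400/98280 = 935/2457.

935/2457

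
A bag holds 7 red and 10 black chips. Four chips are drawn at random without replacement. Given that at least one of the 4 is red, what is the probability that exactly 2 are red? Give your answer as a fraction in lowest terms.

27/62

Work in counts. Selections with at least one red: C(17,4) − C(10,4) = 2380 − 210 = 2170.
Of those, selections where exactly 2 are red: C(7,2)·C(10,2) = 21·45 = 945.
Conditional probability = 945/2170 = 27/62.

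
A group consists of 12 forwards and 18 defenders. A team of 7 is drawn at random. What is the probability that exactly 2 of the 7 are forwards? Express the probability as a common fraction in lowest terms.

Total number of selections: C(30,7) = 2035800.
Selections with exactly 2 forwards: choose 2 of the 12 forwards and 5 of the 18 defenders, C(12,2)·C(18,5) = 66·8568 = 565488.
Probability = 565488/2035800 = 2618/9425.

2618/9425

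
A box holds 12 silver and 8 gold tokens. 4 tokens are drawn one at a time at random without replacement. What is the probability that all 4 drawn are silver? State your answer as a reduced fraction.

Multiply the conditional probabilities at each draw: 12/20 · 11/19 · 10/18 · 9/17 = 11880/116280 = 33/323.

33/323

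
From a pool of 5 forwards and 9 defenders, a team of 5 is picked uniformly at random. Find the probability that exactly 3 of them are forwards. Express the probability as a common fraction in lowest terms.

The sample space is all 5-subsets of the 14: C(14,5) = 2002.
Selections with exactly 3 forwards: choose 3 of the 5 forwards and 2 of the 9 defenders, C(5,3)·C(9,2) = 10·36 = 360.
Probability = 360/2002 = 180/1001.

180/1001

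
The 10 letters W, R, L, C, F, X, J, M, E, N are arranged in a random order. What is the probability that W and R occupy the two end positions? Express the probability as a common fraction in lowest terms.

There are 10! = 3628800 arrangements.
Place W and R at the ends in 2 ways, arrange the remaining 8 in 8! = 40320 ways: 2·40320 = 80640.
Probability = 80640/3628800 = 1/45.

1/45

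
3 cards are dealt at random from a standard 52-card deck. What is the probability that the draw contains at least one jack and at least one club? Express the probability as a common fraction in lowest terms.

There are C(52,3) = 22100 possible draws.
By inclusion-exclusion on the complements, draws missing all jacks or all clubs: C(48,3) + C(39,3) − C(36,3) = 17296 + 9139 − 7140 = 19295.
So draws with at least one of each: 22100 − 19295 = 2805, probability 2805/22100 = 33/260.

33/260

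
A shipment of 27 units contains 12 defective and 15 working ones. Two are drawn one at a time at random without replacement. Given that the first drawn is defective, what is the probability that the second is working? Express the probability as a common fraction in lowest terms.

15/26

After removing one defective, 26 remain: 11 defective and 15 working.
So the probability the next is working is 15/26.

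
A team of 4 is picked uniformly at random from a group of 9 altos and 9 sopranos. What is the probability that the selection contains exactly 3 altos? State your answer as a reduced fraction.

21/85

Total number of selections: C(18,4) = 3060.
Selections with exactly 3 altos: choose 3 of the 9 altos and 1 of the 9 sopranos, C(9,3)·C(9,1) = 84·9 = 756.
Probability = 756/3060 = 21/85.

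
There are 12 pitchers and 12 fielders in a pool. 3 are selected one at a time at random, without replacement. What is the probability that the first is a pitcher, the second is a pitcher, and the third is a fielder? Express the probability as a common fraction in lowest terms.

Multiply the conditional probabilities at each draw: 12/24 · 11/23 · 12/22 = 1584/12144 = 3/23.

3/23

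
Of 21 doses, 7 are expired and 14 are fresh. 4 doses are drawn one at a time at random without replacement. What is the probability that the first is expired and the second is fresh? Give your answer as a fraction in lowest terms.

Multiply the conditional probabilities at each draw: 7/21 · 14/20 = 98/420 = 7/30.

7/30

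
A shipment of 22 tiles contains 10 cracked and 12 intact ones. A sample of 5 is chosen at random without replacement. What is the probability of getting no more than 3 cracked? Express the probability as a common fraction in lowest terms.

Total selections: C(22,5) = 26334.
Count the complement (more than 3 cracked): C(10,4)·C(12,1) + C(10,5)·C(12,0) = 2520 + 252 = 2772.
Probability = 1 − 2772/26334 = 23562/26334 = 17/19.

17/19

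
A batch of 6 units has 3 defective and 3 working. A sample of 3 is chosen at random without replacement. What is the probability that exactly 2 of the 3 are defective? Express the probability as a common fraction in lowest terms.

Total number of selections: C(6,3) = 20.
Selections with exactly 2 defective: choose 2 of the 3 defective and 1 of the 3 working, C(3,2)·C(3,1) = 3·3 = 9.
Probability = 9/20.

9/20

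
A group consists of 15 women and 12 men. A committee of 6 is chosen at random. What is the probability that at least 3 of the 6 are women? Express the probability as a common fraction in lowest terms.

539/690

There are C(27,6) = 296010 ways to choose the 6.
Count the complement (fewer than 3 women): C(15,0)·C(12,6) + C(15,1)·C(12,5) + C(15,2)·C(12,4) = 924 + 11880 + 51975 = 64779.
Probability = 1 − 64779/296010 = 231231/296010 = 539/690.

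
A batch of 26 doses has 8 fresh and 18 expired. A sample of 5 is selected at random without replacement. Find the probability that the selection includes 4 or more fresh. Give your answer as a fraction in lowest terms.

329/16445

Total selections: C(26,5) = 65780.
Favorable selections (4 or more fresh): C(8,4)·C(18,1) + C(8,5)·C(18,0) = 1260 + 56 = 1316.
Probability = 1316/65780 = 329/16445.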